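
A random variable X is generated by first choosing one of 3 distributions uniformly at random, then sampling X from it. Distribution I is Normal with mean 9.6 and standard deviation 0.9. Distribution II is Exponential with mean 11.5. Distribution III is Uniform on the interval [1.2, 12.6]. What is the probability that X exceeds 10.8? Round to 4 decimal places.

0.2134

Conditional on each component, P(X > 10.8): I: 0.0912112; II: 0.390968; III: 0.157895.
By total probability, P(X > 10.8) = 0.333333·0.0912112 + 0.333333·0.390968 + 0.333333·0.157895 = 0.213358.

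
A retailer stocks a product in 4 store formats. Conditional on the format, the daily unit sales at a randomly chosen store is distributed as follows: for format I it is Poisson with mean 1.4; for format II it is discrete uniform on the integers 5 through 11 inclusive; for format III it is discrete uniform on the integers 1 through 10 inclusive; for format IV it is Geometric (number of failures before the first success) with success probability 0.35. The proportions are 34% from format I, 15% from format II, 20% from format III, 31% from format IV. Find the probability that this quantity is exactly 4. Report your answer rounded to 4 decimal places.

Conditional on each format, P(X = 4): I: 0.039472; II: 0; III: 0.1; IV: 0.0624772.
By total probability, P(X = 4) = 0.34·0.039472 + 0.15·0 + 0.2·0.1 + 0.31·0.0624772 = 0.0527884.

0.0528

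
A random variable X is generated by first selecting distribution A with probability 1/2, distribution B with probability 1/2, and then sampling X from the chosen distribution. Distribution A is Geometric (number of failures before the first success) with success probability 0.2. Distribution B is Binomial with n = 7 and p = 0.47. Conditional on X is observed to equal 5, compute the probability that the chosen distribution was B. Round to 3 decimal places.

0.674

Likelihoods P(X=5 | ·): A: 0.065536; B: 0.135288.
Posterior ∝ prior × likelihood. Numerator for B: 0.5·0.135288 = 0.0676442.
Normalizing constant: 0.5·0.065536 + 0.5·0.135288 = 0.100412.
P(B | observation) = 0.0676442 / 0.100412 = 0.673665.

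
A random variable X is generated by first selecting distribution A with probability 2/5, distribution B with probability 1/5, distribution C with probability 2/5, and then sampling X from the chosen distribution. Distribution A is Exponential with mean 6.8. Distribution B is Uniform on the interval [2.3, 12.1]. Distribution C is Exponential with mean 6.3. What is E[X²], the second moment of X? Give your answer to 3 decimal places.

80.713

For each component E[X²] = Var + (mean)², giving A: 92.48; B: 59.8433; C: 79.38.
Overall E[X²] = 0.4·92.48 + 0.2·59.8433 + 0.4·79.38 = 80.7127.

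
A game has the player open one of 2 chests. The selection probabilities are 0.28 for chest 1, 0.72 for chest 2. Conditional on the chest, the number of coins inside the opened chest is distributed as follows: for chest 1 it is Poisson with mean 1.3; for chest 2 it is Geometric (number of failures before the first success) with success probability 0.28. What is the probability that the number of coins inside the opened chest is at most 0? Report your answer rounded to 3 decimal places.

0.278

Conditional on each chest, P(X ≤ 0): 1: 0.272532; 2: 0.28.
By total probability, P(X ≤ 0) = 0.28·0.272532 + 0.72·0.28 = 0.277909.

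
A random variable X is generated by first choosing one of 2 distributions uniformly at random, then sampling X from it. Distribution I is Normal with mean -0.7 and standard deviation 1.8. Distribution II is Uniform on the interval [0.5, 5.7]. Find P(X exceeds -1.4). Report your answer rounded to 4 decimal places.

Conditional on each component, P(X > -1.4): I: 0.651321; II: 1.
By total probability, P(X > -1.4) = 0.5·0.651321 + 0.5·1 = 0.82566.

0.8257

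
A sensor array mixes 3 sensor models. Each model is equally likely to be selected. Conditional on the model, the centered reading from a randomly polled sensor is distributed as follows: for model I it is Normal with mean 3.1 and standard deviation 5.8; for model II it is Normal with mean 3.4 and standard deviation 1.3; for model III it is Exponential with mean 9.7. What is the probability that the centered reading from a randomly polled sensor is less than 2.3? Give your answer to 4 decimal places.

0.2850

Conditional on each model, P(X < 2.3): I: 0.445147; II: 0.198733; III: 0.211098.
By total probability, P(X < 2.3) = 0.333333·0.445147 + 0.333333·0.198733 + 0.333333·0.211098 = 0.284993.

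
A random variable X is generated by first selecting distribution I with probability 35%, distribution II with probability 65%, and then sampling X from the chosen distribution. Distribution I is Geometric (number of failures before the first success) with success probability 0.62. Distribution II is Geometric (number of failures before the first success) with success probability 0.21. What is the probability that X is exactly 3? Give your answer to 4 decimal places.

0.0792

Conditional on each component, P(X = 3): I: 0.0340206; II: 0.103538.
By total probability, P(X = 3) = 0.35·0.0340206 + 0.65·0.103538 = 0.079207.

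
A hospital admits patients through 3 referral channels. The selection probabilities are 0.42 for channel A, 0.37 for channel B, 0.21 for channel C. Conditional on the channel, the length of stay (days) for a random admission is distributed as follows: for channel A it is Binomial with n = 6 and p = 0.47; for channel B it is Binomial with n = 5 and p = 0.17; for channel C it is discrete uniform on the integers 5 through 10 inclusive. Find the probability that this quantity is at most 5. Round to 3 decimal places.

Conditional on each channel, P(X ≤ 5): A: 0.989221; B: 1; C: 0.166667.
By total probability, P(X ≤ 5) = 0.42·0.989221 + 0.37·1 + 0.21·0.166667 = 0.820473.

0.820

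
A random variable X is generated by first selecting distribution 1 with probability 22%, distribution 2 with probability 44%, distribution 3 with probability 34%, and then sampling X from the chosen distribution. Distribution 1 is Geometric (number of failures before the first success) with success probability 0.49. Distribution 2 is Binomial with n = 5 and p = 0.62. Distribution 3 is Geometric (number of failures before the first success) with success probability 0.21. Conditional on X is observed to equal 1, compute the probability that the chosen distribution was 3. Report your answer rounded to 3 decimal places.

Likelihoods P(X=1 | ·): 1: 0.2499; 2: 0.0646392; 3: 0.1659.
Posterior ∝ prior × likelihood. Numerator for 3: 0.34·0.1659 = 0.056406.
Normalizing constant: 0.22·0.2499 + 0.44·0.0646392 + 0.34·0.1659 = 0.139825.
P(3 | observation) = 0.056406 / 0.139825 = 0.403404.

0.403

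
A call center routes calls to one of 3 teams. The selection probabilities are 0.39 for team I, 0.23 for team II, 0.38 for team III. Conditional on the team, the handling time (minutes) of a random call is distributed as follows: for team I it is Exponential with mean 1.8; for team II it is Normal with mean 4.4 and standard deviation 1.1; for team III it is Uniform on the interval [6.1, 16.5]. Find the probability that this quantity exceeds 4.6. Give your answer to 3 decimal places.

0.509

Conditional on each team, P(X > 4.6): I: 0.0776491; II: 0.427863; III: 1.
By total probability, P(X > 4.6) = 0.39·0.0776491 + 0.23·0.427863 + 0.38·1 = 0.508692.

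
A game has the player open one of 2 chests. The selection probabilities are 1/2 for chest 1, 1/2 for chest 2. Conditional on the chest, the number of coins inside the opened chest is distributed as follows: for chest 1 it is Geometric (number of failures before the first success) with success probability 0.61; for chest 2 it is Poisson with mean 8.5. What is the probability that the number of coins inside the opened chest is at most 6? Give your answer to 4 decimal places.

0.6274

Conditional on each chest, P(X ≤ 6): 1: 0.998628; 2: 0.256178.
By total probability, P(X ≤ 6) = 0.5·0.998628 + 0.5·0.256178 = 0.627403.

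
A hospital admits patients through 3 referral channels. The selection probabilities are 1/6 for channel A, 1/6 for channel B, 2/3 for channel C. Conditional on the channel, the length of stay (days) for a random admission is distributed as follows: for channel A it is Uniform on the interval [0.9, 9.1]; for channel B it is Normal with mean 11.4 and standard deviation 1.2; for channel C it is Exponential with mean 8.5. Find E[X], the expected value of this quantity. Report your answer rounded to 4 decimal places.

Component means — A: 5; B: 11.4; C: 8.5.
E[X] = 0.166667·5 + 0.166667·11.4 + 0.666667·8.5 = 8.4.

8.4000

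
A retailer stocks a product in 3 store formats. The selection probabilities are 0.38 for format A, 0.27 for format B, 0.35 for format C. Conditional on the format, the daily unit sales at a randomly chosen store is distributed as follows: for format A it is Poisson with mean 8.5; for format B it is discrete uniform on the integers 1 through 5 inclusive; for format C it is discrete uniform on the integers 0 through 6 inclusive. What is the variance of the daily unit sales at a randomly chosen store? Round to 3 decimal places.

12.297

Per component, A: μ=8.5, E[X²]=80.75; B: μ=3, E[X²]=11; C: μ=3, E[X²]=13.
E[X] = 0.38·8.5 + 0.27·3 + 0.35·3 = 5.09.
E[X²] = 0.38·80.75 + 0.27·11 + 0.35·13 = 38.205.
Var(X) = E[X²] − (E[X])² = 38.205 − 25.9081 = 12.2969.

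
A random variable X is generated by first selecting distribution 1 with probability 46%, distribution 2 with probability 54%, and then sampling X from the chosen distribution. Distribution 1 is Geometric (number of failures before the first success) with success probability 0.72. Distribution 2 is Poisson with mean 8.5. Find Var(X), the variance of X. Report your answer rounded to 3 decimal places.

Per component, 1: μ=0.388889, E[X²]=0.691358; 2: μ=8.5, E[X²]=80.75.
E[X] = 0.46·0.388889 + 0.54·8.5 = 4.76889.
E[X²] = 0.46·0.691358 + 0.54·80.75 = 43.923.
Var(X) = E[X²] − (E[X])² = 43.923 − 22.7423 = 21.1807.

21.181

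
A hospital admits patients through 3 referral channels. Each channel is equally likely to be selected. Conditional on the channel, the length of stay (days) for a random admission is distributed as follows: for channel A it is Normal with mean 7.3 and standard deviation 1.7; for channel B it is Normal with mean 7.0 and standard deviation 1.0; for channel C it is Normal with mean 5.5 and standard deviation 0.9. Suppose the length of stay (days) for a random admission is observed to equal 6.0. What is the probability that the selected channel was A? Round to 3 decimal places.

0.220

Likelihoods f(6.0 | ·): A: 0.175178; B: 0.241971; C: 0.37988.
Posterior ∝ prior × likelihood. Numerator for A: 0.333333·0.175178 = 0.0583926.
Normalizing constant: 0.333333·0.175178 + 0.333333·0.241971 + 0.333333·0.37988 = 0.265676.
P(A | observation) = 0.0583926 / 0.265676 = 0.219788.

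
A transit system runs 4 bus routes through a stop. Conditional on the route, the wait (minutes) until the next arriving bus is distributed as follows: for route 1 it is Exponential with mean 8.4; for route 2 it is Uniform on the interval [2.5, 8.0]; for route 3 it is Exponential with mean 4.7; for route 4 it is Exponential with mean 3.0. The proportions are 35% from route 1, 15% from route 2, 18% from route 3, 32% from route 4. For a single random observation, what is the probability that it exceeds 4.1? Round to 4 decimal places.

Conditional on each route, P(X > 4.1): 1: 0.613794; 2: 0.709091; 3: 0.417972; 4: 0.254955.
By total probability, P(X > 4.1) = 0.35·0.613794 + 0.15·0.709091 + 0.18·0.417972 + 0.32·0.254955 = 0.478012.

0.4780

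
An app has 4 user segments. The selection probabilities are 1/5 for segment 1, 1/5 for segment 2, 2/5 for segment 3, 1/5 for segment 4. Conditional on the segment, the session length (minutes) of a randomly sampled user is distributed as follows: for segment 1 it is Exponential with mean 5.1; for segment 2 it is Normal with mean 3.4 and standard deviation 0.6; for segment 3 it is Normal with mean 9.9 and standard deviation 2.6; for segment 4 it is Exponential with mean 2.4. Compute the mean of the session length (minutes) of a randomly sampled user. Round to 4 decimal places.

6.1400

Component means — 1: 5.1; 2: 3.4; 3: 9.9; 4: 2.4.
E[X] = 0.2·5.1 + 0.2·3.4 + 0.4·9.9 + 0.2·2.4 = 6.14.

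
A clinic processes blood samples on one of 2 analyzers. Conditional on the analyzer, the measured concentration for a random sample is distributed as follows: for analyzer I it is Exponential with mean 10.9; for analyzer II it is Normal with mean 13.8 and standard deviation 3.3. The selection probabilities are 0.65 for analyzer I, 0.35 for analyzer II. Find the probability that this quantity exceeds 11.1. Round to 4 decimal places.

0.5125

Conditional on each analyzer, P(X > 11.1): I: 0.361191; II: 0.793373.
By total probability, P(X > 11.1) = 0.65·0.361191 + 0.35·0.793373 = 0.512455.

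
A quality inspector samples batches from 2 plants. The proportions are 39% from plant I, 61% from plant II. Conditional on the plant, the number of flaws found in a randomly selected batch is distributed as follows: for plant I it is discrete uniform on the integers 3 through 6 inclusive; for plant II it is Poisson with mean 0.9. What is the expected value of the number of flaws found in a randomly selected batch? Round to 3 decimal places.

2.304

Component means — I: 4.5; II: 0.9.
E[X] = 0.39·4.5 + 0.61·0.9 = 2.304.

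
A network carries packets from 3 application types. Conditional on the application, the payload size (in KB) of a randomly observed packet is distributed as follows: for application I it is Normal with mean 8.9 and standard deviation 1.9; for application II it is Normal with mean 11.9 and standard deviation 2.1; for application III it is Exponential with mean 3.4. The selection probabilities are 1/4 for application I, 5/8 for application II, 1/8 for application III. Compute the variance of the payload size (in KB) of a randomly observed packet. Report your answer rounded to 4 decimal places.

Per component, I: μ=8.9, E[X²]=82.82; II: μ=11.9, E[X²]=146.02; III: μ=3.4, E[X²]=23.12.
E[X] = 0.25·8.9 + 0.625·11.9 + 0.125·3.4 = 10.0875.
E[X²] = 0.25·82.82 + 0.625·146.02 + 0.125·23.12 = 114.858.
Var(X) = E[X²] − (E[X])² = 114.858 − 101.758 = 13.0998.

13.0998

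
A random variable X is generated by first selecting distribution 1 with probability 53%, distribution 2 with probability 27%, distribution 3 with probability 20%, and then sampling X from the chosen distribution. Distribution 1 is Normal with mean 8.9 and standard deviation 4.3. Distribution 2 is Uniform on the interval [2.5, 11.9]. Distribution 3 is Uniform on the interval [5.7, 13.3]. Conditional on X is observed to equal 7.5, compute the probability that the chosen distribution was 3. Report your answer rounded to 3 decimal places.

0.259

Likelihoods f(7.5 | ·): 1: 0.087988; 2: 0.106383; 3: 0.131579.
Posterior ∝ prior × likelihood. Numerator for 3: 0.2·0.131579 = 0.0263158.
Normalizing constant: 0.53·0.087988 + 0.27·0.106383 + 0.2·0.131579 = 0.101673.
P(3 | observation) = 0.0263158 / 0.101673 = 0.258828.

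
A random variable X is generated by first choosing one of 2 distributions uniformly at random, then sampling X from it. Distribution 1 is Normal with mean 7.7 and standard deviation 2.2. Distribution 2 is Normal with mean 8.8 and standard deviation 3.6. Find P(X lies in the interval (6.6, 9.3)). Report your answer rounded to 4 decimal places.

Conditional on each component, P(6.6 < X < 9.3): 1: 0.457933; 2: 0.284668.
By total probability, P(6.6 < X < 9.3) = 0.5·0.457933 + 0.5·0.284668 = 0.371301.

0.3713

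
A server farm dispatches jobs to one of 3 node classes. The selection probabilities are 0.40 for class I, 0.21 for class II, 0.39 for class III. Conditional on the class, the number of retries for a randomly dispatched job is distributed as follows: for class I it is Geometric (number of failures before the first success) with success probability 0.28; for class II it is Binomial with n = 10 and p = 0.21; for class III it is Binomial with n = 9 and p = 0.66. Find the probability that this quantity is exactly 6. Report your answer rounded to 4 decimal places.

0.1235

Conditional on each class, P(X = 6): I: 0.0390079; II: 0.00701525; III: 0.272885.
By total probability, P(X = 6) = 0.4·0.0390079 + 0.21·0.00701525 + 0.39·0.272885 = 0.123502.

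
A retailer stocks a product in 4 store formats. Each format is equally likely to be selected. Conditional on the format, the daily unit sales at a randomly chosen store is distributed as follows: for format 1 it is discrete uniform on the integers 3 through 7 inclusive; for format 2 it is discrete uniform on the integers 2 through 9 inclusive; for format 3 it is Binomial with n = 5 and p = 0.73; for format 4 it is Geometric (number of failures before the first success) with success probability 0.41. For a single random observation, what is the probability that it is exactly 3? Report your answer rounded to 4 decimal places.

Conditional on each format, P(X = 3): 1: 0.2; 2: 0.125; 3: 0.283593; 4: 0.0842054.
By total probability, P(X = 3) = 0.25·0.2 + 0.25·0.125 + 0.25·0.283593 + 0.25·0.0842054 = 0.1732.

0.1732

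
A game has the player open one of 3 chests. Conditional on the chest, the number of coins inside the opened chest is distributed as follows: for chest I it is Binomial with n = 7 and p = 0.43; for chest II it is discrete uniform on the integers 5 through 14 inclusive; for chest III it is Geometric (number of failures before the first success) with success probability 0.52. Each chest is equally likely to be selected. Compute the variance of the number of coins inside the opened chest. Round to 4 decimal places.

Per component, I: μ=3.01, E[X²]=10.7758; II: μ=9.5, E[X²]=98.5; III: μ=0.923077, E[X²]=2.62722.
E[X] = 0.333333·3.01 + 0.333333·9.5 + 0.333333·0.923077 = 4.47769.
E[X²] = 0.333333·10.7758 + 0.333333·98.5 + 0.333333·2.62722 = 37.301.
Var(X) = E[X²] − (E[X])² = 37.301 − 20.0497 = 17.2513.

17.2513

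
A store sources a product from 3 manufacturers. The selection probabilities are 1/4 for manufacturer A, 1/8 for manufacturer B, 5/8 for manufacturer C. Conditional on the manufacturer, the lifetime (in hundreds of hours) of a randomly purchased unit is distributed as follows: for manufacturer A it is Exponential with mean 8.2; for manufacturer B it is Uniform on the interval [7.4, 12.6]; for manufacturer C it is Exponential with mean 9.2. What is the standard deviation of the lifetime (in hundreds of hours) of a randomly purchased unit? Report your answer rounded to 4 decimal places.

8.3845

Per component, A: μ=8.2, E[X²]=134.48; B: μ=10, E[X²]=102.253; C: μ=9.2, E[X²]=169.28.
E[X] = 0.25·8.2 + 0.125·10 + 0.625·9.2 = 9.05.
E[X²] = 0.25·134.48 + 0.125·102.253 + 0.625·169.28 = 152.202.
Var(X) = E[X²] − (E[X])² = 152.202 − 81.9025 = 70.2992.
SD(X) = √70.2992 = 8.38446.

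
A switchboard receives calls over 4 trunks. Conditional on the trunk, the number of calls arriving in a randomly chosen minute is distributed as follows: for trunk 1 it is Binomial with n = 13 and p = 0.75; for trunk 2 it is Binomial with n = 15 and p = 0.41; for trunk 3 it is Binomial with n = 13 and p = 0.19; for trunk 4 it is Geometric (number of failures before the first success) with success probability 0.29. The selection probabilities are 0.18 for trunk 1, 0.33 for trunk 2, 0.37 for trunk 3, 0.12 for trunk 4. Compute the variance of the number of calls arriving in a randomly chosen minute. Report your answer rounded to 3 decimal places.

Per component, 1: μ=9.75, E[X²]=97.5; 2: μ=6.15, E[X²]=41.451; 3: μ=2.47, E[X²]=8.1016; 4: μ=2.44828, E[X²]=14.4364.
E[X] = 0.18·9.75 + 0.33·6.15 + 0.37·2.47 + 0.12·2.44828 = 4.99219.
E[X²] = 0.18·97.5 + 0.33·41.451 + 0.37·8.1016 + 0.12·14.4364 = 35.9588.
Var(X) = E[X²] − (E[X])² = 35.9588 − 24.922 = 11.0368.

11.037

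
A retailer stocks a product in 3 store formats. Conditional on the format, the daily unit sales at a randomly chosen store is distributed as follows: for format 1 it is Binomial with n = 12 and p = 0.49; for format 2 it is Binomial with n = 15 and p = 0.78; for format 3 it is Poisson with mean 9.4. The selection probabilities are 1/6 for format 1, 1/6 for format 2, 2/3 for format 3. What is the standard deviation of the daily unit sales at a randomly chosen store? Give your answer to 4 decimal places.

3.1782

Per component, 1: μ=5.88, E[X²]=37.5732; 2: μ=11.7, E[X²]=139.464; 3: μ=9.4, E[X²]=97.76.
E[X] = 0.166667·5.88 + 0.166667·11.7 + 0.666667·9.4 = 9.19667.
E[X²] = 0.166667·37.5732 + 0.166667·139.464 + 0.666667·97.76 = 94.6795.
Var(X) = E[X²] − (E[X])² = 94.6795 − 84.5787 = 10.1009.
SD(X) = √10.1009 = 3.17818.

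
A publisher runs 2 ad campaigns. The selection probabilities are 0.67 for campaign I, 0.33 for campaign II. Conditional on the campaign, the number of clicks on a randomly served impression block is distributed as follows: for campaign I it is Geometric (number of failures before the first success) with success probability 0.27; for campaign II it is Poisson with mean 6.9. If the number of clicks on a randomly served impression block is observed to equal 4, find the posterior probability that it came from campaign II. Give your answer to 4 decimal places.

Likelihoods P(X=4 | ·): I: 0.0766753; II: 0.0951816.
Posterior ∝ prior × likelihood. Numerator for II: 0.33·0.0951816 = 0.0314099.
Normalizing constant: 0.67·0.0766753 + 0.33·0.0951816 = 0.0827824.
P(II | observation) = 0.0314099 / 0.0827824 = 0.379428.

0.3794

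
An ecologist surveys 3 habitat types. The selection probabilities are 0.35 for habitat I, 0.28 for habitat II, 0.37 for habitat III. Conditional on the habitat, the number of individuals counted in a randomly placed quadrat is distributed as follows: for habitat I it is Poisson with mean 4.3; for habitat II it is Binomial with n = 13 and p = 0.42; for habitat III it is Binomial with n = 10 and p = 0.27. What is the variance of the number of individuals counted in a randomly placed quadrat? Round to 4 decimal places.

Per component, I: μ=4.3, E[X²]=22.79; II: μ=5.46, E[X²]=32.9784; III: μ=2.7, E[X²]=9.261.
E[X] = 0.35·4.3 + 0.28·5.46 + 0.37·2.7 = 4.0328.
E[X²] = 0.35·22.79 + 0.28·32.9784 + 0.37·9.261 = 20.637.
Var(X) = E[X²] − (E[X])² = 20.637 − 16.2635 = 4.37355.

4.3735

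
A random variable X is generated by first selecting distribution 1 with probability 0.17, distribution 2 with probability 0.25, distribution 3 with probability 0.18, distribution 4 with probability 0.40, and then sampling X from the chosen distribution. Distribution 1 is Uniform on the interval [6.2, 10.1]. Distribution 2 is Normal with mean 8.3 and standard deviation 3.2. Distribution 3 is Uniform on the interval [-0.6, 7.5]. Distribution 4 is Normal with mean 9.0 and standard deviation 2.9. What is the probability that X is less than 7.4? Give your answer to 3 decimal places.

Conditional on each component, P(X < 7.4): 1: 0.307692; 2: 0.389259; 3: 0.987654; 4: 0.290569.
By total probability, P(X < 7.4) = 0.17·0.307692 + 0.25·0.389259 + 0.18·0.987654 + 0.4·0.290569 = 0.443628.

0.444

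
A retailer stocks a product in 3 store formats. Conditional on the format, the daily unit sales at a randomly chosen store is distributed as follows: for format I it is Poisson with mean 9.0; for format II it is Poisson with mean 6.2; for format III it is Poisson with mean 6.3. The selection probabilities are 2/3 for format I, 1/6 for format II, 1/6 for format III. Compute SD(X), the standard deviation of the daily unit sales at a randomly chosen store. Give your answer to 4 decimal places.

Per component, I: μ=9, E[X²]=90; II: μ=6.2, E[X²]=44.64; III: μ=6.3, E[X²]=45.99.
E[X] = 0.666667·9 + 0.166667·6.2 + 0.166667·6.3 = 8.08333.
E[X²] = 0.666667·90 + 0.166667·44.64 + 0.166667·45.99 = 75.105.
Var(X) = E[X²] − (E[X])² = 75.105 − 65.3403 = 9.76472.
SD(X) = √9.76472 = 3.12486.

3.1249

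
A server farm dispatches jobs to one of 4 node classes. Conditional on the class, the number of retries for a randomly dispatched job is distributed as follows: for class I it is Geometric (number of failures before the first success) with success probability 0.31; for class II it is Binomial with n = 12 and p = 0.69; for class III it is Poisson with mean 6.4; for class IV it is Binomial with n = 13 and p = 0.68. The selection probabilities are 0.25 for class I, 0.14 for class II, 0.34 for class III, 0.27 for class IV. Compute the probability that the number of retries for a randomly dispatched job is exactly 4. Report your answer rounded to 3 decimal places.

Conditional on each class, P(X = 4): I: 0.0702681; II: 0.00956963; III: 0.116151; IV: 0.00537888.
By total probability, P(X = 4) = 0.25·0.0702681 + 0.14·0.00956963 + 0.34·0.116151 + 0.27·0.00537888 = 0.0598505.

0.060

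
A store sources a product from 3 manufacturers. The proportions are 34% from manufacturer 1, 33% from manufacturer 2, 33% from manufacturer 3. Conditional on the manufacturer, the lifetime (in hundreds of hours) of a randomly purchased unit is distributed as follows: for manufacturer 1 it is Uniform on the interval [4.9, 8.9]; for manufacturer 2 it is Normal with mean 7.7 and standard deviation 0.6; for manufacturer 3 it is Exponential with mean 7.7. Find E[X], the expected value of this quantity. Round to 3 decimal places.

7.428

Component means — 1: 6.9; 2: 7.7; 3: 7.7.
E[X] = 0.34·6.9 + 0.33·7.7 + 0.33·7.7 = 7.428.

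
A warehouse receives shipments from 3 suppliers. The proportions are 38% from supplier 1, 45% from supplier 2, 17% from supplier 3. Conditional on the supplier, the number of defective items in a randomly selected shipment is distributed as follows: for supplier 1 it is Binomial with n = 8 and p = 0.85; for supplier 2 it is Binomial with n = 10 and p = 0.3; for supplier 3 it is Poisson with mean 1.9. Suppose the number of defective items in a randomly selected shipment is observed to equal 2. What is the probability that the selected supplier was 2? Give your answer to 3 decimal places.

0.696

Likelihoods P(X=2 | ·): 1: 0.000230432; 2: 0.233474; 3: 0.269971.
Posterior ∝ prior × likelihood. Numerator for 2: 0.45·0.233474 = 0.105063.
Normalizing constant: 0.38·0.000230432 + 0.45·0.233474 + 0.17·0.269971 = 0.151046.
P(2 | observation) = 0.105063 / 0.151046 = 0.695572.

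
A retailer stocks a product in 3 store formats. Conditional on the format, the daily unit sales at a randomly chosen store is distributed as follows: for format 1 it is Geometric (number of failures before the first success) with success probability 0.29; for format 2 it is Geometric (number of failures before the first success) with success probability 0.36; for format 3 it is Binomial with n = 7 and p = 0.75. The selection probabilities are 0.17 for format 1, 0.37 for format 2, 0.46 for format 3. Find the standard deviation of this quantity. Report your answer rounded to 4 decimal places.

2.5613

Per component, 1: μ=2.44828, E[X²]=14.4364; 2: μ=1.77778, E[X²]=8.09877; 3: μ=5.25, E[X²]=28.875.
E[X] = 0.17·2.44828 + 0.37·1.77778 + 0.46·5.25 = 3.48898.
E[X²] = 0.17·14.4364 + 0.37·8.09877 + 0.46·28.875 = 18.7332.
Var(X) = E[X²] − (E[X])² = 18.7332 − 12.173 = 6.56021.
SD(X) = √6.56021 = 2.56129.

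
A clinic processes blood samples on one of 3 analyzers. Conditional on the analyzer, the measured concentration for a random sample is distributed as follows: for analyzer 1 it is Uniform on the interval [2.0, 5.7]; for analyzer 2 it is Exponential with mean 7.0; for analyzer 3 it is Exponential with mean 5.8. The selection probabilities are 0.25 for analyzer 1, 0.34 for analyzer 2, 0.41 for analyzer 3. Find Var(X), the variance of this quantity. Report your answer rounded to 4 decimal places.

32.1715

Per component, 1: μ=3.85, E[X²]=15.9633; 2: μ=7, E[X²]=98; 3: μ=5.8, E[X²]=67.28.
E[X] = 0.25·3.85 + 0.34·7 + 0.41·5.8 = 5.7205.
E[X²] = 0.25·15.9633 + 0.34·98 + 0.41·67.28 = 64.8956.
Var(X) = E[X²] − (E[X])² = 64.8956 − 32.7241 = 32.1715.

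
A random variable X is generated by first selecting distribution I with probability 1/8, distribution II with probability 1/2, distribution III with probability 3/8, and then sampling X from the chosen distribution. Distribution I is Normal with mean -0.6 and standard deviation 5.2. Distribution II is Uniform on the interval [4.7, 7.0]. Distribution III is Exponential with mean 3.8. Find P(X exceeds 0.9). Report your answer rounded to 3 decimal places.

Conditional on each component, P(X > 0.9): I: 0.386497; II: 1; III: 0.789116.
By total probability, P(X > 0.9) = 0.125·0.386497 + 0.5·1 + 0.375·0.789116 = 0.844231.

0.844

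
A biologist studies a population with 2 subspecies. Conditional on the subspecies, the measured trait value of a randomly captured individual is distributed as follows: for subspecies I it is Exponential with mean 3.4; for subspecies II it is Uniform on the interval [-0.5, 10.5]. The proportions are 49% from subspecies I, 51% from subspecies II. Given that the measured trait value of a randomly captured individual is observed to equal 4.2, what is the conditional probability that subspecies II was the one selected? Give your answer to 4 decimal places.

Likelihoods f(4.2 | ·): I: 0.0855145; II: 0.0909091.
Posterior ∝ prior × likelihood. Numerator for II: 0.51·0.0909091 = 0.0463636.
Normalizing constant: 0.49·0.0855145 + 0.51·0.0909091 = 0.0882657.
P(II | observation) = 0.0463636 / 0.0882657 = 0.525273.

0.5253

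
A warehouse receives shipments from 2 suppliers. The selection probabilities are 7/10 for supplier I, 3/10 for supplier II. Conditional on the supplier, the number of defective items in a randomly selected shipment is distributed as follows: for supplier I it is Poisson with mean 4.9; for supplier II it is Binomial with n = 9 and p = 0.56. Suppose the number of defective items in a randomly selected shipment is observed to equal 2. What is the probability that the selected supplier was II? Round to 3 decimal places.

0.147

Likelihoods P(X=2 | ·): I: 0.0893962; II: 0.0360452.
Posterior ∝ prior × likelihood. Numerator for II: 0.3·0.0360452 = 0.0108136.
Normalizing constant: 0.7·0.0893962 + 0.3·0.0360452 = 0.0733909.
P(II | observation) = 0.0108136 / 0.0733909 = 0.147342.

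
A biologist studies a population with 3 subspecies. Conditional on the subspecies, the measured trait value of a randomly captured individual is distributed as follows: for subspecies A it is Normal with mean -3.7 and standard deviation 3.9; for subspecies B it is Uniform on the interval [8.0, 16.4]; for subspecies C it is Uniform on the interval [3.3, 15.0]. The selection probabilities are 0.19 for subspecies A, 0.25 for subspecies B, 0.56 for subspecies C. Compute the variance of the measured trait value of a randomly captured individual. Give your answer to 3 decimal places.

41.628

Per component, A: μ=-3.7, E[X²]=28.9; B: μ=12.2, E[X²]=154.72; C: μ=9.15, E[X²]=95.13.
E[X] = 0.19·-3.7 + 0.25·12.2 + 0.56·9.15 = 7.471.
E[X²] = 0.19·28.9 + 0.25·154.72 + 0.56·95.13 = 97.4438.
Var(X) = E[X²] − (E[X])² = 97.4438 − 55.8158 = 41.628.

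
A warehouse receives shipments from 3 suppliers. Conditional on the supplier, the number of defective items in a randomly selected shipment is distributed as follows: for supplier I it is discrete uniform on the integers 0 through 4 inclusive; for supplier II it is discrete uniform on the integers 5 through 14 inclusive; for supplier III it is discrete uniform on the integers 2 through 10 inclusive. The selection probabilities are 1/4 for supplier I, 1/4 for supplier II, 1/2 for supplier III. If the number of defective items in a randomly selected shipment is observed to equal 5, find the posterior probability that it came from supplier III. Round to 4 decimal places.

0.6897

Likelihoods P(X=5 | ·): I: 0; II: 0.1; III: 0.111111.
Posterior ∝ prior × likelihood. Numerator for III: 0.5·0.111111 = 0.0555556.
Normalizing constant: 0.25·0 + 0.25·0.1 + 0.5·0.111111 = 0.0805556.
P(III | observation) = 0.0555556 / 0.0805556 = 0.689655.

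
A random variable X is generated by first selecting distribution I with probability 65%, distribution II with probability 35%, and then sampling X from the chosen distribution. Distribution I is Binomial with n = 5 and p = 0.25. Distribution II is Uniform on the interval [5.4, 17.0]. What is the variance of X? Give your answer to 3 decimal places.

27.057

Per component, I: μ=1.25, E[X²]=2.5; II: μ=11.2, E[X²]=136.653.
E[X] = 0.65·1.25 + 0.35·11.2 = 4.7325.
E[X²] = 0.65·2.5 + 0.35·136.653 = 49.4537.
Var(X) = E[X²] − (E[X])² = 49.4537 − 22.3966 = 27.0571.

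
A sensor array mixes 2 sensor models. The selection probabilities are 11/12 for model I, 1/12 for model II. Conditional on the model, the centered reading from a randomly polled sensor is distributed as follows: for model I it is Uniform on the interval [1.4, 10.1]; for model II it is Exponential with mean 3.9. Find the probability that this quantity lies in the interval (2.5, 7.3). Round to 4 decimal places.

0.5368

Conditional on each model, P(2.5 < X < 7.3): I: 0.551724; II: 0.372905.
By total probability, P(2.5 < X < 7.3) = 0.916667·0.551724 + 0.0833333·0.372905 = 0.536823.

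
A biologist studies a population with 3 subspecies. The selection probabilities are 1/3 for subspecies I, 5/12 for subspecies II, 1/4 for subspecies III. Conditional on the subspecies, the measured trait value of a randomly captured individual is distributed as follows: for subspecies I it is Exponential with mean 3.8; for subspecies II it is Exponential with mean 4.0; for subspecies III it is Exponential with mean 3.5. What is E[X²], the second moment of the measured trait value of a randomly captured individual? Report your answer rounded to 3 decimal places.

For each component E[X²] = Var + (mean)², giving I: 28.88; II: 32; III: 24.5.
Overall E[X²] = 0.333333·28.88 + 0.416667·32 + 0.25·24.5 = 29.085.

29.085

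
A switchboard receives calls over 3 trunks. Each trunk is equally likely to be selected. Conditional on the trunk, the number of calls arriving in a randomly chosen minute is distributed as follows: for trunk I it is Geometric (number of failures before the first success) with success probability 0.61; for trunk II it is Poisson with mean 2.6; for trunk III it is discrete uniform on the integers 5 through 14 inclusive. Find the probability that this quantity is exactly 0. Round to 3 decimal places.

0.228

Conditional on each trunk, P(X = 0): I: 0.61; II: 0.0742736; III: 0.
By total probability, P(X = 0) = 0.333333·0.61 + 0.333333·0.0742736 + 0.333333·0 = 0.228091.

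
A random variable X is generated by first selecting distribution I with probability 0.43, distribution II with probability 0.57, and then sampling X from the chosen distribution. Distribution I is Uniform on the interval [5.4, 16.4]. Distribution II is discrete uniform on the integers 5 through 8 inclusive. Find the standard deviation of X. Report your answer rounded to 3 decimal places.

Per component, I: μ=10.9, E[X²]=128.893; II: μ=6.5, E[X²]=43.5.
E[X] = 0.43·10.9 + 0.57·6.5 = 8.392.
E[X²] = 0.43·128.893 + 0.57·43.5 = 80.2191.
Var(X) = E[X²] − (E[X])² = 80.2191 − 70.4257 = 9.79347.
SD(X) = √9.79347 = 3.12945.

3.129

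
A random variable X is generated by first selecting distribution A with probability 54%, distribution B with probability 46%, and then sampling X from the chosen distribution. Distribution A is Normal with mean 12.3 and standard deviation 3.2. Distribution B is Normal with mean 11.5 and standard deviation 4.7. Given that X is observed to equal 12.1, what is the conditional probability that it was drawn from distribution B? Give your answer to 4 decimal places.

0.3656

Likelihoods f(12.1 | ·): A: 0.124426; B: 0.0841925.
Posterior ∝ prior × likelihood. Numerator for B: 0.46·0.0841925 = 0.0387285.
Normalizing constant: 0.54·0.124426 + 0.46·0.0841925 = 0.105919.
P(B | observation) = 0.0387285 / 0.105919 = 0.365644.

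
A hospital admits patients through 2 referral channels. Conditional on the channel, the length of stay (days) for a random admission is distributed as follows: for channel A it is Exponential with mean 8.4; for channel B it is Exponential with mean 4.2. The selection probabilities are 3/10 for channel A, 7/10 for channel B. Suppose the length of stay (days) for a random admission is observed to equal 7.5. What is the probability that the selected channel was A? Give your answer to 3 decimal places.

Likelihoods f(7.5 | ·): A: 0.0487481; B: 0.0399232.
Posterior ∝ prior × likelihood. Numerator for A: 0.3·0.0487481 = 0.0146244.
Normalizing constant: 0.3·0.0487481 + 0.7·0.0399232 = 0.0425706.
P(A | observation) = 0.0146244 / 0.0425706 = 0.343533.

0.344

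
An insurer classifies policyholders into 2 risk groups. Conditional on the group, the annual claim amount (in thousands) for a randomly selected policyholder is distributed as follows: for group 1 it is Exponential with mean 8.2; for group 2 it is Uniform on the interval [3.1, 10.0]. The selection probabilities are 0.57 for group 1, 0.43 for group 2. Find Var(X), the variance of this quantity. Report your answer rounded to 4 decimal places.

40.7001

Per component, 1: μ=8.2, E[X²]=134.48; 2: μ=6.55, E[X²]=46.87.
E[X] = 0.57·8.2 + 0.43·6.55 = 7.4905.
E[X²] = 0.57·134.48 + 0.43·46.87 = 96.8077.
Var(X) = E[X²] − (E[X])² = 96.8077 − 56.1076 = 40.7001.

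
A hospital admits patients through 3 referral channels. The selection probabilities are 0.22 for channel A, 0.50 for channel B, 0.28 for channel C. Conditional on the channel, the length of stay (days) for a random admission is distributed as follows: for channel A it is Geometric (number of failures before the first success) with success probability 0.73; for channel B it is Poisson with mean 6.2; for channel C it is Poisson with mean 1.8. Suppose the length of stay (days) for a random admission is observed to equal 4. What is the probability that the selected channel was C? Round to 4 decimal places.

0.2422

Likelihoods P(X=4 | ·): A: 0.00387952; B: 0.124948; C: 0.0723017.
Posterior ∝ prior × likelihood. Numerator for C: 0.28·0.0723017 = 0.0202445.
Normalizing constant: 0.22·0.00387952 + 0.5·0.124948 + 0.28·0.0723017 = 0.083572.
P(C | observation) = 0.0202445 / 0.083572 = 0.24224.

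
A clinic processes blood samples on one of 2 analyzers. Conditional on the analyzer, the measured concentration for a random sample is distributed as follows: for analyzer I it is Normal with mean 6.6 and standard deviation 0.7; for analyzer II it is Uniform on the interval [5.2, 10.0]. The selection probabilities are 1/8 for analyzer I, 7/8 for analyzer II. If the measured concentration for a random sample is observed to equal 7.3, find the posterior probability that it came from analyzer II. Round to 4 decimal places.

0.8084

Likelihoods f(7.3 | ·): I: 0.345672; II: 0.208333.
Posterior ∝ prior × likelihood. Numerator for II: 0.875·0.208333 = 0.182292.
Normalizing constant: 0.125·0.345672 + 0.875·0.208333 = 0.225501.
P(II | observation) = 0.182292 / 0.225501 = 0.808386.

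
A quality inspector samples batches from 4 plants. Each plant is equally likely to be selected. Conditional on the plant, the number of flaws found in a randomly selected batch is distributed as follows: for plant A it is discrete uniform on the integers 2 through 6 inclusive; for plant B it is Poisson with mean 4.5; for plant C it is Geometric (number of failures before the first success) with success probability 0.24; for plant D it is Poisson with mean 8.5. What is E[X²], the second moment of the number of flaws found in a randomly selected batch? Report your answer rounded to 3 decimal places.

36.681

For each component E[X²] = Var + (mean)², giving A: 18; B: 24.75; C: 23.2222; D: 80.75.
Overall E[X²] = 0.25·18 + 0.25·24.75 + 0.25·23.2222 + 0.25·80.75 = 36.6806.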